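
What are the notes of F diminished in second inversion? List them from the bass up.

The chord tones are F–Ab–Cb. With the fifth (Cb) lowest for second inversion: Cb, F, Ab.

Cb, F, Ab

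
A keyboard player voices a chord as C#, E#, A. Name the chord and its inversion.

A augmented, first inversion

The distinct note names are C#, E#, A. Stacked in thirds they read A–C#–E#, which is an augmented triad on A.
With the third (C#) in the bass, the chord is in first inversion (figured bass 6).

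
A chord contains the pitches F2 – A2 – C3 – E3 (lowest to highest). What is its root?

The distinct letter names are F, A, C, E. Arranged as a stack of thirds they read F–A–C–E, so F is the root (an F major seventh chord).

F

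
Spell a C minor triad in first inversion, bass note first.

Eb, G, C

Spelling C minor: C–Eb–G. In first inversion the third is bass, giving Eb, G, C from the bottom.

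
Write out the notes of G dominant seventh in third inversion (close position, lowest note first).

G dominant seventh is G–B–D–F. Third inversion puts the seventh (F) in the bass, with the remaining tones above: F, G, B, D.

F, G, B, D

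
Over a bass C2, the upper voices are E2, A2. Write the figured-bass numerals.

6

The notes C, E, A stack in thirds as A–C–E — an A minor triad. The bass C is the third, so this is first inversion: figured 6.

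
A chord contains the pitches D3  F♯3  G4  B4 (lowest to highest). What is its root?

G

D, F#, G, B are the tones of a G major seventh chord (G–B–D–F#), making G the root.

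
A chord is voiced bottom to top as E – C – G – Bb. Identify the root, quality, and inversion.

Reducing to letter names: E, C, G, Bb. These stack in thirds as C–E–G–Bb — a C dominant seventh chord.
With the third (E) in the bass, the chord is in first inversion (figured bass 6/5).

C dominant seventh, first inversion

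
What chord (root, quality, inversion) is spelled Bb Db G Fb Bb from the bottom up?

G diminished seventh, first inversion

Reducing to letter names: Bb, Db, G, Fb. These stack in thirds as G–Bb–Db–Fb — a G diminished seventh chord.
Bb is the third of G diminished seventh; third in the bass means first inversion (figured bass 6/5).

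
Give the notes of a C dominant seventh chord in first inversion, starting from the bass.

E, G, Bb, C

C dominant seventh is C–E–G–Bb. First inversion puts the third (E) in the bass, with the remaining tones above: E, G, Bb, C.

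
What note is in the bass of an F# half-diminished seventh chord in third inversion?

E

In third inversion the seventh is lowest. For F# half-diminished seventh (F#–A–C–E) that is E.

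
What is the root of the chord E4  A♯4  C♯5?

E, A#, C# are the tones of an A# diminished triad (A#–C#–E), making A# the root.

A#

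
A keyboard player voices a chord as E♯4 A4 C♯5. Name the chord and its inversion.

Reducing to letter names: E#, A, C#. These stack in thirds as A–C#–E# — an A augmented triad.
The lowest note is E#, the fifth of the chord, so this is second inversion (figured bass 6/4).

A augmented, second inversion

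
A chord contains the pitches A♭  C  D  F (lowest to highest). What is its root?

Reordering Ab, C, D, F into stacked thirds gives D–F–Ab–C; the bottom of that stack, D, is the root.

D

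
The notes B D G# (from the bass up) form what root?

G#

The distinct letter names are B, D, G#. Arranged as a stack of thirds they read G#–B–D, so G# is the root (a G# diminished triad).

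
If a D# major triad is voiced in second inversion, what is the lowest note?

D# major is D#–F##–A#. Second inversion places the fifth in the bass: A#.

A#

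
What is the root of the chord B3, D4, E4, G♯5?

Reordering B, D, E, G# into stacked thirds gives E–G#–B–D; the bottom of that stack, E, is the root.

E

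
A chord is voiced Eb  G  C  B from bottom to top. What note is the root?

The distinct letter names are Eb, G, C, B. Arranged as a stack of thirds they read C–Eb–G–B, so C is the root (a C minor-major seventh chord).

C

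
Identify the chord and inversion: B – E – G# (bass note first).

E major, second inversion

The pitch classes B, E, G# arrange in thirds as E–G#–B: an E major triad.
B is the fifth of E major; fifth in the bass means second inversion (figured bass 6/4).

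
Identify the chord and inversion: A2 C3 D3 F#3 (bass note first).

D dominant seventh, second inversion

The pitch classes A, C, D, F# arrange in thirds as D–F#–A–C: a D dominant seventh chord.
With the fifth (A) in the bass, the chord is in second inversion (figured bass 4/3).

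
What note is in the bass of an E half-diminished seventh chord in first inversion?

G

The third of E half-diminished seventh (E–G–Bb–D) is G; that is the bass in first inversion.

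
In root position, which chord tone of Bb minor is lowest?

The root of Bb minor (Bb–Db–F) is Bb; that is the bass in root position.

Bb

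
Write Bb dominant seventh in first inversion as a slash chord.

Bb7/D

First inversion of Bb dominant seventh has the third (D) in the bass. As a slash chord: Bb7/D.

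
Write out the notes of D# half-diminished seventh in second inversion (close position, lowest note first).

A, C#, D#, F#

The chord tones are D#–F#–A–C#. With the fifth (A) lowest for second inversion: A, C#, D#, F#.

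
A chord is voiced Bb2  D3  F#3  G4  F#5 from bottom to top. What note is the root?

G

Reordering Bb, D, F#, G into stacked thirds gives G–Bb–D–F#; the bottom of that stack, G, is the root.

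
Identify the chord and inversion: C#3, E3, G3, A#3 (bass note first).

The pitch classes C#, E, G, A# arrange in thirds as A#–C#–E–G: an A# diminished seventh chord.
C# is the third of A# diminished seventh; third in the bass means first inversion (figured bass 6/5).

A# diminished seventh, first inversion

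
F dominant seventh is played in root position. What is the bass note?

F

F dominant seventh is F–A–C–Eb. Root position places the root in the bass: F.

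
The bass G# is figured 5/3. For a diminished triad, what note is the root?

G#

The figures 5/3 mean the root of the chord is in the bass. If G# is the root of a diminished triad, the root is G# (chord tones G#–B–D).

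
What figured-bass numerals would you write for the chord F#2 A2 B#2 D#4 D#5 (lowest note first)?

The notes F#, A, B#, D# stack in thirds as B#–D#–F#–A — a B# diminished seventh chord. The bass F# is the fifth, so this is second inversion: figured 4/3.

4/3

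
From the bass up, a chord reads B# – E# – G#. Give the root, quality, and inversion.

E# minor, second inversion

Reducing to letter names: B#, E#, G#. These stack in thirds as E#–G#–B# — an E# minor triad.
B# is the fifth of E# minor; fifth in the bass means second inversion (figured bass 6/4).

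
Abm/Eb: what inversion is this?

second inversion

Abm/Eb means Ab minor with Eb in the bass. Eb is the fifth of Ab minor (Ab–Cb–Eb), so this is second inversion.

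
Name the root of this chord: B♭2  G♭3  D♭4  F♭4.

The distinct letter names are Bb, Gb, Db, Fb. Arranged as a stack of thirds they read Gb–Bb–Db–Fb, so Gb is the root (a Gb dominant seventh chord).

Gb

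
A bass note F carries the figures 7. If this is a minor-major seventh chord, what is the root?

The figures 7 mean the root of the chord is in the bass. If F is the root of a minor-major seventh chord, the root is F (chord tones F–Ab–C–E).

F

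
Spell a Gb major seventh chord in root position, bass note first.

Spelling Gb major seventh: Gb–Bb–Db–F. In root position the root is bass, giving Gb, Bb, Db, F from the bottom.

Gb, Bb, Db, F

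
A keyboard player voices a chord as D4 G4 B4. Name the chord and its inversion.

Reducing to letter names: D, G, B. These stack in thirds as G–B–D — a G major triad.
With the fifth (D) in the bass, the chord is in second inversion (figured bass 6/4).

G major, second inversion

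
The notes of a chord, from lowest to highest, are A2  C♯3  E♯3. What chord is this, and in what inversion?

A augmented, root position

The pitch classes A, C#, E# arrange in thirds as A–C#–E#: an A augmented triad.
The lowest note is A, the root of the chord, so this is root position (figured bass 5/3).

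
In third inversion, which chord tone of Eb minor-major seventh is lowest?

Eb minor-major seventh is Eb–Gb–Bb–D. Third inversion places the seventh in the bass: D.

D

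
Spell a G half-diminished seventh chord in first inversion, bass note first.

Bb, Db, F, G

The chord tones are G–Bb–Db–F. With the third (Bb) lowest for first inversion: Bb, Db, F, G.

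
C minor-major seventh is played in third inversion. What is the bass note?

B

In third inversion the seventh is lowest. For C minor-major seventh (C–Eb–G–B) that is B.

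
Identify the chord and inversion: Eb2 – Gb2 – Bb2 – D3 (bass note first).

Eb minor-major seventh, root position

The pitch classes Eb, Gb, Bb, D arrange in thirds as Eb–Gb–Bb–D: an Eb minor-major seventh chord.
With the root (Eb) in the bass, the chord is in root position (figured bass 7).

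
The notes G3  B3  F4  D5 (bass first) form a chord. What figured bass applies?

7

The notes G, B, F, D stack in thirds as G–B–D–F — a G dominant seventh chord. The bass G is the root, so this is root position: figured 7.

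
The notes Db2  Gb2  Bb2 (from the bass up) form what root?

Gb

Db, Gb, Bb are the tones of a Gb major triad (Gb–Bb–Db), making Gb the root.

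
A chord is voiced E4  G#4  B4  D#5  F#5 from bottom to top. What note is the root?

E, G#, B, D#, F# are the tones of an E major ninth chord (E–G#–B–D#–F#), making E the root.

E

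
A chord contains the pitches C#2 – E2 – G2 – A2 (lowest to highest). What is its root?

A

Reordering C#, E, G, A into stacked thirds gives A–C#–E–G; the bottom of that stack, A, is the root.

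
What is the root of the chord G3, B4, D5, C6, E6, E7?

C

G, B, D, C, E are the tones of a C major ninth chord (C–E–G–B–D), making C the root.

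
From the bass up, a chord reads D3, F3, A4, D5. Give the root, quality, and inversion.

D minor, root position

The pitch classes D, F, A arrange in thirds as D–F–A: a D minor triad.
D is the root of D minor; root in the bass means root position (figured bass 5/3).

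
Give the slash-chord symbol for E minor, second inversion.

Second inversion of E minor has the fifth (B) in the bass. As a slash chord: Em/B.

Em/B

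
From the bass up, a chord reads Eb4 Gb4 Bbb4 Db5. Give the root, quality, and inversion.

The pitch classes Eb, Gb, Bbb, Db arrange in thirds as Eb–Gb–Bbb–Db: an Eb half-diminished seventh chord.
Eb is the root of Eb half-diminished seventh; root in the bass means root position (figured bass 7).

Eb half-diminished seventh, root position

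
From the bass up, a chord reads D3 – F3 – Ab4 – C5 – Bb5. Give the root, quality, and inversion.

Bb dominant ninth, first inversion

The distinct note names are D, F, Ab, C, Bb. Stacked in thirds they read Bb–D–F–Ab–C, which is a dominant ninth chord on Bb.
With the third (D) in the bass, the chord is in first inversion.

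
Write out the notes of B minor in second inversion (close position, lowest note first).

Spelling B minor: B–D–F#. In second inversion the fifth is bass, giving F#, B, D from the bottom.

F#, B, D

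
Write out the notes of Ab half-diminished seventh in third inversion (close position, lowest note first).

Gb, Ab, Cb, Ebb

The chord tones are Ab–Cb–Ebb–Gb. With the seventh (Gb) lowest for third inversion: Gb, Ab, Cb, Ebb.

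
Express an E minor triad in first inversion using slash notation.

First inversion of E minor has the third (G) in the bass. As a slash chord: Em/G.

Em/G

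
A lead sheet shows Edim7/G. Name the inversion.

Edim7/G means E diminished seventh with G in the bass. G is the third of E diminished seventh (E–G–Bb–Db), so this is first inversion.

first inversion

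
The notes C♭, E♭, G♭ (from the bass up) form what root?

The distinct letter names are Cb, Eb, Gb. Arranged as a stack of thirds they read Cb–Eb–Gb, so Cb is the root (a Cb major triad).

Cb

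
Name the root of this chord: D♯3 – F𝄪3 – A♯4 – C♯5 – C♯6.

D#

Reordering D#, F##, A#, C# into stacked thirds gives D#–F##–A#–C#; the bottom of that stack, D#, is the root.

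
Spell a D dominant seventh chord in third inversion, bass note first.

C, D, F#, A

Spelling D dominant seventh: D–F#–A–C. In third inversion the seventh is bass, giving C, D, F#, A from the bottom.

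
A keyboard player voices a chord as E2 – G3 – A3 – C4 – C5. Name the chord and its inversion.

A minor seventh, second inversion

The distinct note names are E, G, A, C. Stacked in thirds they read A–C–E–G, which is a minor seventh chord on A.
E is the fifth of A minor seventh; fifth in the bass means second inversion (figured bass 4/3).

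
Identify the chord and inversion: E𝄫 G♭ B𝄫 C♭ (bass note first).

Cb minor seventh, first inversion

The pitch classes Ebb, Gb, Bbb, Cb arrange in thirds as Cb–Ebb–Gb–Bbb: a Cb minor seventh chord.
Ebb is the third of Cb minor seventh; third in the bass means first inversion (figured bass 6/5).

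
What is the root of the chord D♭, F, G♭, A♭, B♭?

The distinct letter names are Db, F, Gb, Ab, Bb. Arranged as a stack of thirds they read Gb–Bb–Db–F–Ab, so Gb is the root (a Gb major ninth chord).

Gb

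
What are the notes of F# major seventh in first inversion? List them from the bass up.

F# major seventh is F#–A#–C#–E#. First inversion puts the third (A#) in the bass, with the remaining tones above: A#, C#, E#, F#.

A#, C#, E#, F#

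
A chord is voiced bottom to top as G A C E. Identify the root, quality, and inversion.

A minor seventh, third inversion

Reducing to letter names: G, A, C, E. These stack in thirds as A–C–E–G — an A minor seventh chord.
With the seventh (G) in the bass, the chord is in third inversion (figured bass 4/2).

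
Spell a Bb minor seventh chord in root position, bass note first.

Bb, Db, F, Ab

Bb minor seventh is Bb–Db–F–Ab. Root position puts the root (Bb) in the bass, with the remaining tones above: Bb, Db, F, Ab.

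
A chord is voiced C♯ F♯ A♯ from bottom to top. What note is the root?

Reordering C#, F#, A# into stacked thirds gives F#–A#–C#; the bottom of that stack, F#, is the root.

F#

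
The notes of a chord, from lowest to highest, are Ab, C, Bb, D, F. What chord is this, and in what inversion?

Reducing to letter names: Ab, C, Bb, D, F. These stack in thirds as Bb–D–F–Ab–C — a Bb dominant ninth chord.
The lowest note is Ab, the seventh of the chord, so this is third inversion.

Bb dominant ninth, third inversion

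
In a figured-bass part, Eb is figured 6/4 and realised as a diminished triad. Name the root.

The figures 6/4 mean the fifth of the chord is in the bass. If Eb is the fifth of a diminished triad, the root is A (chord tones A–C–Eb).

A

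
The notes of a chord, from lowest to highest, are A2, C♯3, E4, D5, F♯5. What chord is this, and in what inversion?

The distinct note names are A, C#, E, D, F#. Stacked in thirds they read D–F#–A–C#–E, which is a major ninth chord on D.
A is the fifth of D major ninth; fifth in the bass means second inversion.

D major ninth, second inversion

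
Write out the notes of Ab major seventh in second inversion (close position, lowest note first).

Spelling Ab major seventh: Ab–C–Eb–G. In second inversion the fifth is bass, giving Eb, G, Ab, C from the bottom.

Eb, G, Ab, C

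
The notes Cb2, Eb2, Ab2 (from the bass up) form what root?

Reordering Cb, Eb, Ab into stacked thirds gives Ab–Cb–Eb; the bottom of that stack, Ab, is the root.

Ab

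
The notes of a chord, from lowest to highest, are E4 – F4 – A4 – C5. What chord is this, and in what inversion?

F major seventh, third inversion

Reducing to letter names: E, F, A, C. These stack in thirds as F–A–C–E — an F major seventh chord.
E is the seventh of F major seventh; seventh in the bass means third inversion (figured bass 4/2).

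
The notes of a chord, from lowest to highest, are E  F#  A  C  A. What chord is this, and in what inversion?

The pitch classes E, F#, A, C arrange in thirds as F#–A–C–E: an F# half-diminished seventh chord.
E is the seventh of F# half-diminished seventh; seventh in the bass means third inversion (figured bass 4/2).

F# half-diminished seventh, third inversion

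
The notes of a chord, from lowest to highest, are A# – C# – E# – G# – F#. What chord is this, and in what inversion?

The distinct note names are A#, C#, E#, G#, F#. Stacked in thirds they read F#–A#–C#–E#–G#, which is a major ninth chord on F#.
With the third (A#) in the bass, the chord is in first inversion.

F# major ninth, first inversion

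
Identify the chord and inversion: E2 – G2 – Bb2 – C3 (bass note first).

Reducing to letter names: E, G, Bb, C. These stack in thirds as C–E–G–Bb — a C dominant seventh chord.
The lowest note is E, the third of the chord, so this is first inversion (figured bass 6/5).

C dominant seventh, first inversion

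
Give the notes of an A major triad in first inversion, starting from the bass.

Spelling A major: A–C#–E. In first inversion the third is bass, giving C#, E, A from the bottom.

C#, E, A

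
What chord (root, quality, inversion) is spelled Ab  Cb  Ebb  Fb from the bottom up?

Fb dominant seventh, first inversion

Reducing to letter names: Ab, Cb, Ebb, Fb. These stack in thirds as Fb–Ab–Cb–Ebb — an Fb dominant seventh chord.
With the third (Ab) in the bass, the chord is in first inversion (figured bass 6/5).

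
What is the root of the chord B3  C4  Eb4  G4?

B, C, Eb, G are the tones of a C minor-major seventh chord (C–Eb–G–B), making C the root.

C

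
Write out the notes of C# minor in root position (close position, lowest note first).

Spelling C# minor: C#–E–G#. In root position the root is bass, giving C#, E, G# from the bottom.

C#, E, G#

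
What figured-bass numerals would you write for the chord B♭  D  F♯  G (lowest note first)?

6/5

The notes Bb, D, F#, G stack in thirds as G–Bb–D–F# — a G minor-major seventh chord. The bass Bb is the third, so this is first inversion: figured 6/5.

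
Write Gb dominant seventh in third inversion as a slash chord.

Gb7/Fb

Third inversion of Gb dominant seventh has the seventh (Fb) in the bass. As a slash chord: Gb7/Fb.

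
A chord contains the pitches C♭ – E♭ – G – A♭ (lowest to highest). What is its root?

Ab

Cb, Eb, G, Ab are the tones of an Ab minor-major seventh chord (Ab–Cb–Eb–G), making Ab the root.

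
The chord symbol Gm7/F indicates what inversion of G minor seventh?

Gm7/F means G minor seventh with F in the bass. F is the seventh of G minor seventh (G–Bb–D–F), so this is third inversion.

third inversion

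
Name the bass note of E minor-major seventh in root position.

The root of E minor-major seventh (E–G–B–D#) is E; that is the bass in root position.

E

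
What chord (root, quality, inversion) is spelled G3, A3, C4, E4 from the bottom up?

The distinct note names are G, A, C, E. Stacked in thirds they read A–C–E–G, which is a minor seventh chord on A.
With the seventh (G) in the bass, the chord is in third inversion (figured bass 4/2).

A minor seventh, third inversion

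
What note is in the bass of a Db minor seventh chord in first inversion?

In first inversion the third is lowest. For Db minor seventh (Db–Fb–Ab–Cb) that is Fb.

Fb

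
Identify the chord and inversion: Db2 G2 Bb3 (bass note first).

The distinct note names are Db, G, Bb. Stacked in thirds they read G–Bb–Db, which is a diminished triad on G.
With the fifth (Db) in the bass, the chord is in second inversion (figured bass 6/4).

G diminished, second inversion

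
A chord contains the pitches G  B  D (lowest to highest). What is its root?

G

The distinct letter names are G, B, D. Arranged as a stack of thirds they read G–B–D, so G is the root (a G major triad).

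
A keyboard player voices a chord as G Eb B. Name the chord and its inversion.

Reducing to letter names: G, Eb, B. These stack in thirds as Eb–G–B — an Eb augmented triad.
G is the third of Eb augmented; third in the bass means first inversion (figured bass 6).

Eb augmented, first inversion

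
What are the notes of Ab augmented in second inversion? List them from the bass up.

Ab augmented is Ab–C–E. Second inversion puts the fifth (E) in the bass, with the remaining tones above: E, Ab, C.

E, Ab, C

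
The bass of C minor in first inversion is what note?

Eb

C minor is C–Eb–G. First inversion places the third in the bass: Eb.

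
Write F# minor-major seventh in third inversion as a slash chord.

Third inversion of F# minor-major seventh has the seventh (E#) in the bass. As a slash chord: F#m(maj7)/E#.

F#m(maj7)/E#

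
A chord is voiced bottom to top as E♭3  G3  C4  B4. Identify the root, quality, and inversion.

Reducing to letter names: Eb, G, C, B. These stack in thirds as C–Eb–G–B — a C minor-major seventh chord.
With the third (Eb) in the bass, the chord is in first inversion (figured bass 6/5).

C minor-major seventh, first inversion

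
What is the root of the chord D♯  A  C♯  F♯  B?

Reordering D#, A, C#, F#, B into stacked thirds gives B–D#–F#–A–C#; the bottom of that stack, B, is the root.

B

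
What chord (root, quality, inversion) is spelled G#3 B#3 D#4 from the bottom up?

G# major, root position

Reducing to letter names: G#, B#, D#. These stack in thirds as G#–B#–D# — a G# major triad.
With the root (G#) in the bass, the chord is in root position (figured bass 5/3).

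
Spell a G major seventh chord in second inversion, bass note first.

G major seventh is G–B–D–F#. Second inversion puts the fifth (D) in the bass, with the remaining tones above: D, F#, G, B.

D, F#, G, B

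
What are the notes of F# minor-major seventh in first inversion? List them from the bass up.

The chord tones are F#–A–C#–E#. With the third (A) lowest for first inversion: A, C#, E#, F#.

A, C#, E#, F#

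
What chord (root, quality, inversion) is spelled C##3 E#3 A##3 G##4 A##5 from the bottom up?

The pitch classes C##, E#, A##, G## arrange in thirds as A##–C##–E#–G##: an A## half-diminished seventh chord.
With the third (C##) in the bass, the chord is in first inversion (figured bass 6/5).

A## half-diminished seventh, first inversion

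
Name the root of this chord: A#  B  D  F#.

The distinct letter names are A#, B, D, F#. Arranged as a stack of thirds they read B–D–F#–A#, so B is the root (a B minor-major seventh chord).

B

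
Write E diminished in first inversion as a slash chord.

Edim/G

First inversion of E diminished has the third (G) in the bass. As a slash chord: Edim/G.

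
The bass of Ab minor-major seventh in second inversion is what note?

Eb

The fifth of Ab minor-major seventh (Ab–Cb–Eb–G) is Eb; that is the bass in second inversion.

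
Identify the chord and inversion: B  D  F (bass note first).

B diminished, root position

The pitch classes B, D, F arrange in thirds as B–D–F: a B diminished triad.
B is the root of B diminished; root in the bass means root position (figured bass 5/3).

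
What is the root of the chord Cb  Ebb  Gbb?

Cb

Cb, Ebb, Gbb are the tones of a Cb diminished triad (Cb–Ebb–Gbb), making Cb the root.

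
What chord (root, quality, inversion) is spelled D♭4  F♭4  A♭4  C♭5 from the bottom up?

Db minor seventh, root position

The distinct note names are Db, Fb, Ab, Cb. Stacked in thirds they read Db–Fb–Ab–Cb, which is a minor seventh chord on Db.
The lowest note is Db, the root of the chord, so this is root position (figured bass 7).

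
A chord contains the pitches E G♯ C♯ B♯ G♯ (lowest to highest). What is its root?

The distinct letter names are E, G#, C#, B#. Arranged as a stack of thirds they read C#–E–G#–B#, so C# is the root (a C# minor-major seventh chord).

C#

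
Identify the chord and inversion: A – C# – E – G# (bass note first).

Reducing to letter names: A, C#, E, G#. These stack in thirds as A–C#–E–G# — an A major seventh chord.
With the root (A) in the bass, the chord is in root position (figured bass 7).

A major seventh, root position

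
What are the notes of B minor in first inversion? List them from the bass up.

Spelling B minor: B–D–F#. In first inversion the third is bass, giving D, F#, B from the bottom.

D, F#, B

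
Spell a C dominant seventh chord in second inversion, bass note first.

Spelling C dominant seventh: C–E–G–Bb. In second inversion the fifth is bass, giving G, Bb, C, E from the bottom.

G, Bb, C, E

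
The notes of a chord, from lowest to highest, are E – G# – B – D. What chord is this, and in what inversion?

E dominant seventh, root position

The pitch classes E, G#, B, D arrange in thirds as E–G#–B–D: an E dominant seventh chord.
The lowest note is E, the root of the chord, so this is root position (figured bass 7).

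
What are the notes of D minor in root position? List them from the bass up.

The chord tones are D–F–A. With the root (D) lowest for root position: D, F, A.

D, F, A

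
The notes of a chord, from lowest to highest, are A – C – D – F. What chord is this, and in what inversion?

D minor seventh, second inversion

The pitch classes A, C, D, F arrange in thirds as D–F–A–C: a D minor seventh chord.
A is the fifth of D minor seventh; fifth in the bass means second inversion (figured bass 4/3).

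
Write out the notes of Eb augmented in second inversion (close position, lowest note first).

B, Eb, G

Spelling Eb augmented: Eb–G–B. In second inversion the fifth is bass, giving B, Eb, G from the bottom.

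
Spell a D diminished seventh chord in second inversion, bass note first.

D diminished seventh is D–F–Ab–Cb. Second inversion puts the fifth (Ab) in the bass, with the remaining tones above: Ab, Cb, D, F.

Ab, Cb, D, F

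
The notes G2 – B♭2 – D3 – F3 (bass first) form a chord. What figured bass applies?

The notes G, Bb, D, F stack in thirds as G–Bb–D–F — a G minor seventh chord. The bass G is the root, so this is root position: figured 7.

7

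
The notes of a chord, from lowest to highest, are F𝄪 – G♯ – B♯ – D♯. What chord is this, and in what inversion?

The distinct note names are F##, G#, B#, D#. Stacked in thirds they read G#–B#–D#–F##, which is a major seventh chord on G#.
With the seventh (F##) in the bass, the chord is in third inversion (figured bass 4/2).

G# major seventh, third inversion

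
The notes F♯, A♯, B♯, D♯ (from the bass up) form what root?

B#

Reordering F#, A#, B#, D# into stacked thirds gives B#–D#–F#–A#; the bottom of that stack, B#, is the root.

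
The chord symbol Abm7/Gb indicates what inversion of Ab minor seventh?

Abm7/Gb means Ab minor seventh with Gb in the bass. Gb is the seventh of Ab minor seventh (Ab–Cb–Eb–Gb), so this is third inversion.

third inversion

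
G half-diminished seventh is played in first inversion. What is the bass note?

Bb

G half-diminished seventh is G–Bb–Db–F. First inversion places the third in the bass: Bb.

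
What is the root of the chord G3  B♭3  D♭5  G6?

G

The distinct letter names are G, Bb, Db. Arranged as a stack of thirds they read G–Bb–Db, so G is the root (a G diminished triad).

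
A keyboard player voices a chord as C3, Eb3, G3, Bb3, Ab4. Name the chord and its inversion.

The pitch classes C, Eb, G, Bb, Ab arrange in thirds as Ab–C–Eb–G–Bb: an Ab major ninth chord.
The lowest note is C, the third of the chord, so this is first inversion.

Ab major ninth, first inversion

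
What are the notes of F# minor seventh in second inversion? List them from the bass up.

C#, E, F#, A

The chord tones are F#–A–C#–E. With the fifth (C#) lowest for second inversion: C#, E, F#, A.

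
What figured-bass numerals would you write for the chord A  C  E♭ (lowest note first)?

The notes A, C, Eb stack in thirds as A–C–Eb — an A diminished triad. The bass A is the root, so this is root position: figured 5/3.

5/3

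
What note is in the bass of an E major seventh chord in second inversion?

B

The fifth of E major seventh (E–G#–B–D#) is B; that is the bass in second inversion.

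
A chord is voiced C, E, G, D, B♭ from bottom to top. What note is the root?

The distinct letter names are C, E, G, D, Bb. Arranged as a stack of thirds they read C–E–G–Bb–D, so C is the root (a C dominant ninth chord).

C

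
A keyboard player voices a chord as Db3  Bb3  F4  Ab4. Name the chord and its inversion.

Bb minor seventh, first inversion

The pitch classes Db, Bb, F, Ab arrange in thirds as Bb–Db–F–Ab: a Bb minor seventh chord.
With the third (Db) in the bass, the chord is in first inversion (figured bass 6/5).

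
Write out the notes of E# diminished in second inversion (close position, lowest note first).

B, E#, G#

Spelling E# diminished: E#–G#–B. In second inversion the fifth is bass, giving B, E#, G# from the bottom.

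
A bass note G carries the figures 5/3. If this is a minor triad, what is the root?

The figures 5/3 mean the root of the chord is in the bass. If G is the root of a minor triad, the root is G (chord tones G–Bb–D).

G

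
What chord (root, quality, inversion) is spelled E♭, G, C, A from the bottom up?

A half-diminished seventh, second inversion

The distinct note names are Eb, G, C, A. Stacked in thirds they read A–C–Eb–G, which is a half-diminished seventh chord on A.
With the fifth (Eb) in the bass, the chord is in second inversion (figured bass 4/3).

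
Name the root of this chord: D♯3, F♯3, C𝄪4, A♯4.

Reordering D#, F#, C##, A# into stacked thirds gives D#–F#–A#–C##; the bottom of that stack, D#, is the root.

D#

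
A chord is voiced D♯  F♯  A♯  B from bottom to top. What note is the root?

D#, F#, A#, B are the tones of a B major seventh chord (B–D#–F#–A#), making B the root.

B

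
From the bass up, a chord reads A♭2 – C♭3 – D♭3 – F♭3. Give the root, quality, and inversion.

Db minor seventh, second inversion

Reducing to letter names: Ab, Cb, Db, Fb. These stack in thirds as Db–Fb–Ab–Cb — a Db minor seventh chord.
The lowest note is Ab, the fifth of the chord, so this is second inversion (figured bass 4/3).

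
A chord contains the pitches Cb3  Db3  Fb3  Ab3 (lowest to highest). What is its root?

Cb, Db, Fb, Ab are the tones of a Db minor seventh chord (Db–Fb–Ab–Cb), making Db the root.

Db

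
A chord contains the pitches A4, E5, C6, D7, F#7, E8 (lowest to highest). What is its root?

The distinct letter names are A, E, C, D, F#. Arranged as a stack of thirds they read D–F#–A–C–E, so D is the root (a D dominant ninth chord).

D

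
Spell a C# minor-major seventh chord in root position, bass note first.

C#, E, G#, B#

The chord tones are C#–E–G#–B#. With the root (C#) lowest for root position: C#, E, G#, B#.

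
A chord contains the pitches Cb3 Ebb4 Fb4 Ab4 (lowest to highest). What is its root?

Cb, Ebb, Fb, Ab are the tones of an Fb dominant seventh chord (Fb–Ab–Cb–Ebb), making Fb the root.

Fb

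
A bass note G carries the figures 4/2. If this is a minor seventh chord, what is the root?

The figures 4/2 mean the seventh of the chord is in the bass. If G is the seventh of a minor seventh chord, the root is A (chord tones A–C–E–G).

A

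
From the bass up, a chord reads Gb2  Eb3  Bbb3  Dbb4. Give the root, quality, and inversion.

Eb diminished seventh, first inversion

Reducing to letter names: Gb, Eb, Bbb, Dbb. These stack in thirds as Eb–Gb–Bbb–Dbb — an Eb diminished seventh chord.
Gb is the third of Eb diminished seventh; third in the bass means first inversion (figured bass 6/5).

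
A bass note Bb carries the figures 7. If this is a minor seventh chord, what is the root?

The figures 7 mean the root of the chord is in the bass. If Bb is the root of a minor seventh chord, the root is Bb (chord tones Bb–Db–F–Ab).

Bb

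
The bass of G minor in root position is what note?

G

G minor is G–Bb–D. Root position places the root in the bass: G.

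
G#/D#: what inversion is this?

second inversion

G#/D# means G# major with D# in the bass. D# is the fifth of G# major (G#–B#–D#), so this is second inversion.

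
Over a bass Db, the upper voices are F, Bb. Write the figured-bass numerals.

6

The notes Db, F, Bb stack in thirds as Bb–Db–F — a Bb minor triad. The bass Db is the third, so this is first inversion: figured 6.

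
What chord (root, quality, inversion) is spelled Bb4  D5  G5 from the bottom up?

G minor, first inversion

The pitch classes Bb, D, G arrange in thirds as G–Bb–D: a G minor triad.
Bb is the third of G minor; third in the bass means first inversion (figured bass 6).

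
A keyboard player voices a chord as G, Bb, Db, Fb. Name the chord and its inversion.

Reducing to letter names: G, Bb, Db, Fb. These stack in thirds as G–Bb–Db–Fb — a G diminished seventh chord.
With the root (G) in the bass, the chord is in root position (figured bass 7).

G diminished seventh, root position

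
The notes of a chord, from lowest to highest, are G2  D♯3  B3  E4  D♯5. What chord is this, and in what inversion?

The pitch classes G, D#, B, E arrange in thirds as E–G–B–D#: an E minor-major seventh chord.
With the third (G) in the bass, the chord is in first inversion (figured bass 6/5).

E minor-major seventh, first inversion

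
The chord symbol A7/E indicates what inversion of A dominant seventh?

second inversion

A7/E means A dominant seventh with E in the bass. E is the fifth of A dominant seventh (A–C#–E–G), so this is second inversion.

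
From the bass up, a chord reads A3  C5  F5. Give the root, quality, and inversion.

Reducing to letter names: A, C, F. These stack in thirds as F–A–C — an F major triad.
A is the third of F major; third in the bass means first inversion (figured bass 6).

F major, first inversion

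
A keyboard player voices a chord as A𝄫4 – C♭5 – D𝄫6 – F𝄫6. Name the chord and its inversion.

Dbb minor-major seventh, second inversion

The pitch classes Abb, Cb, Dbb, Fbb arrange in thirds as Dbb–Fbb–Abb–Cb: a Dbb minor-major seventh chord.
Abb is the fifth of Dbb minor-major seventh; fifth in the bass means second inversion (figured bass 4/3).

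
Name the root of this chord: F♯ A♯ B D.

B

F#, A#, B, D are the tones of a B minor-major seventh chord (B–D–F#–A#), making B the root.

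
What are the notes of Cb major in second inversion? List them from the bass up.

Gb, Cb, Eb

The chord tones are Cb–Eb–Gb. With the fifth (Gb) lowest for second inversion: Gb, Cb, Eb.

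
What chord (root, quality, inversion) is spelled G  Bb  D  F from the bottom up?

G minor seventh, root position

The pitch classes G, Bb, D, F arrange in thirds as G–Bb–D–F: a G minor seventh chord.
G is the root of G minor seventh; root in the bass means root position (figured bass 7).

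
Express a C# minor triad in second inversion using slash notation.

C#m/G#

Second inversion of C# minor has the fifth (G#) in the bass. As a slash chord: C#m/G#.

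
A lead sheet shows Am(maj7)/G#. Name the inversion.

third inversion

Am(maj7)/G# means A minor-major seventh with G# in the bass. G# is the seventh of A minor-major seventh (A–C–E–G#), so this is third inversion.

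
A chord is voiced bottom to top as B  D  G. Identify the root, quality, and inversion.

Reducing to letter names: B, D, G. These stack in thirds as G–B–D — a G major triad.
The lowest note is B, the third of the chord, so this is first inversion (figured bass 6).

G major, first inversion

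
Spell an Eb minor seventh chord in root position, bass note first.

Spelling Eb minor seventh: Eb–Gb–Bb–Db. In root position the root is bass, giving Eb, Gb, Bb, Db from the bottom.

Eb, Gb, Bb, Db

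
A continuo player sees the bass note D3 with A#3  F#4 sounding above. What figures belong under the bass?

The notes D, A#, F# stack in thirds as D–F#–A# — a D augmented triad. The bass D is the root, so this is root position: figured 5/3.

5/3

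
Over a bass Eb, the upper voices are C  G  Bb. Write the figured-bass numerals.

The notes Eb, C, G, Bb stack in thirds as C–Eb–G–Bb — a C minor seventh chord. The bass Eb is the third, so this is first inversion: figured 6/5.

6/5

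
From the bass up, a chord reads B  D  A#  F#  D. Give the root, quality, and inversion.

The pitch classes B, D, A#, F# arrange in thirds as B–D–F#–A#: a B minor-major seventh chord.
B is the root of B minor-major seventh; root in the bass means root position (figured bass 7).

B minor-major seventh, root position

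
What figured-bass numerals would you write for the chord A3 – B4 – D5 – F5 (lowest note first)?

4/2

The notes A, B, D, F stack in thirds as B–D–F–A — a B half-diminished seventh chord. The bass A is the seventh, so this is third inversion: figured 4/2.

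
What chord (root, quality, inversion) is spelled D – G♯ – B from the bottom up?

G# diminished, second inversion

The pitch classes D, G#, B arrange in thirds as G#–B–D: a G# diminished triad.
D is the fifth of G# diminished; fifth in the bass means second inversion (figured bass 6/4).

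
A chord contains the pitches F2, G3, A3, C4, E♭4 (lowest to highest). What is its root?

F

Reordering F, G, A, C, Eb into stacked thirds gives F–A–C–Eb–G; the bottom of that stack, F, is the root.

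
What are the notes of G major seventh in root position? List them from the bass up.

The chord tones are G–B–D–F#. With the root (G) lowest for root position: G, B, D, F#.

G, B, D, F#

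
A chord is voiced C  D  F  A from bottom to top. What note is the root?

D

C, D, F, A are the tones of a D minor seventh chord (D–F–A–C), making D the root.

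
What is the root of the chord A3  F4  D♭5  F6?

Reordering A, F, Db into stacked thirds gives Db–F–A; the bottom of that stack, Db, is the root.

Db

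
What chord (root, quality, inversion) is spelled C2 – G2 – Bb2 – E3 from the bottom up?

C dominant seventh, root position

The distinct note names are C, G, Bb, E. Stacked in thirds they read C–E–G–Bb, which is a dominant seventh chord on C.
C is the root of C dominant seventh; root in the bass means root position (figured bass 7).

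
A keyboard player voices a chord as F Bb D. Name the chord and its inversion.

Bb major, second inversion

Reducing to letter names: F, Bb, D. These stack in thirds as Bb–D–F — a Bb major triad.
With the fifth (F) in the bass, the chord is in second inversion (figured bass 6/4).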